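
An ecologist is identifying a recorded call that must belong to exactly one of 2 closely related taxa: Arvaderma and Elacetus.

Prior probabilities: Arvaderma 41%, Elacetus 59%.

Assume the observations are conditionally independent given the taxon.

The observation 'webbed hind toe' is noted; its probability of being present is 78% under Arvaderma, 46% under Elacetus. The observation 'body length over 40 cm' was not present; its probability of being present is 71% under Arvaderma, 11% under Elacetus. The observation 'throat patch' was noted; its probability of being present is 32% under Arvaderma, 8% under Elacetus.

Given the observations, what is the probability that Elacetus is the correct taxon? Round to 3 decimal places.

Multiply each prior by the joint likelihood of the evidence pattern (using 1 − P(present | H) for each absent observation):
  Arvaderma: 0.41 × 0.78 × (1 − 0.71) × 0.32 = 0.029677
  Elacetus: 0.59 × 0.46 × (1 − 0.11) × 0.08 = 0.019324
The unnormalized weights sum to 0.049001.
P(Elacetus | evidence) = 0.019324 / 0.049001 ≈ 0.394.

0.394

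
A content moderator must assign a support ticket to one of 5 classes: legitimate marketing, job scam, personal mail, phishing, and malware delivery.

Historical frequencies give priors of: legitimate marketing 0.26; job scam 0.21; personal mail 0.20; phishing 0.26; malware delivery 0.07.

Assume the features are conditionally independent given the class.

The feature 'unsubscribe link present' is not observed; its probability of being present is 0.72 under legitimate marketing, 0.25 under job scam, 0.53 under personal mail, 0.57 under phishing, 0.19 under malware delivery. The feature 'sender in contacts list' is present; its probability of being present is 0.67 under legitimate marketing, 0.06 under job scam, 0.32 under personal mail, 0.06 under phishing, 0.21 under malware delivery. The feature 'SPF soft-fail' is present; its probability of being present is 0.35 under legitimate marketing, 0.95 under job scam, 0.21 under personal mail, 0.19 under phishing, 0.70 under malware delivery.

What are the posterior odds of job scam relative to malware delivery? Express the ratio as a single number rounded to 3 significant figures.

1.08

Posterior odds equal prior odds times the likelihood ratio; only the two competing hypotheses matter (using 1 − P(present | H) for each absent feature).
  job scam: 0.21 × (1 − 0.25) × 0.06 × 0.95 = 0.0089775
  malware delivery: 0.07 × (1 − 0.19) × 0.21 × 0.70 = 0.0083349
Posterior odds = 0.0089775 / 0.0083349 ≈ 1.08.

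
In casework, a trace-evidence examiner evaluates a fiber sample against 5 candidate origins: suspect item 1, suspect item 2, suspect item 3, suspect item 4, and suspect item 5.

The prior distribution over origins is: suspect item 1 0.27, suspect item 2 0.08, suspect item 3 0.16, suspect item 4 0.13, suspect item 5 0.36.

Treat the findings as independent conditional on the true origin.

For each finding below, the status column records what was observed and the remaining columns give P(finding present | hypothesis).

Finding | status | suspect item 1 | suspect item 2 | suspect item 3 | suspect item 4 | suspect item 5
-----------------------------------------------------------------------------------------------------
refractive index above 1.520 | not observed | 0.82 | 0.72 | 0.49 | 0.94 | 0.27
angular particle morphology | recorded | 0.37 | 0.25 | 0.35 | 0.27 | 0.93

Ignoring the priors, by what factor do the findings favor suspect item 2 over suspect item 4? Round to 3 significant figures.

4.32

The Bayes factor is the ratio of the joint likelihoods of the evidence pattern under the two hypotheses (using 1 − P(present | H) for each absent finding).
  suspect item 2: (1 − 0.72) × 0.25 = 0.07
  suspect item 4: (1 − 0.94) × 0.27 = 0.0162
Bayes factor = 0.07 / 0.0162 ≈ 4.32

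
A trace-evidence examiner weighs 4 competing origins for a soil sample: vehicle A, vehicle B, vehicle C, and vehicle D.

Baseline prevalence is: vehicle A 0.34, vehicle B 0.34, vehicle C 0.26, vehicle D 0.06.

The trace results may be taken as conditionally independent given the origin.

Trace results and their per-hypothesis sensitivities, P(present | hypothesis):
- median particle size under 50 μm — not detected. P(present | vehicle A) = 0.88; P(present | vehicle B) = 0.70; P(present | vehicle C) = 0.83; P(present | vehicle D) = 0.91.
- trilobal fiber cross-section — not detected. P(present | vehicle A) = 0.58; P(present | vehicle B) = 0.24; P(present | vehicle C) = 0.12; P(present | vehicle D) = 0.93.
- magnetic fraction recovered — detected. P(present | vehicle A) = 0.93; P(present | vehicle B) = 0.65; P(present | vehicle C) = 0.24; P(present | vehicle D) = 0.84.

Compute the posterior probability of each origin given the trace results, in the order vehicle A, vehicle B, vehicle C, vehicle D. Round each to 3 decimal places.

Multiply each prior by the joint likelihood of the trace result pattern (using 1 − P(present | H) for each absent trace result):
  vehicle A: 0.34 × (1 − 0.88) × (1 − 0.58) × 0.93 = 0.015936
  vehicle B: 0.34 × (1 − 0.70) × (1 − 0.24) × 0.65 = 0.050388
  vehicle C: 0.26 × (1 − 0.83) × (1 − 0.12) × 0.24 = 0.009335
  vehicle D: 0.06 × (1 − 0.91) × (1 − 0.93) × 0.84 = 0.00031752
The unnormalized weights sum to 0.075977.
P(vehicle A | evidence) = 0.015936 / 0.075977 ≈ 0.210
P(vehicle B | evidence) = 0.050388 / 0.075977 ≈ 0.663
P(vehicle C | evidence) = 0.009335 / 0.075977 ≈ 0.123
P(vehicle D | evidence) = 0.00031752 / 0.075977 ≈ 0.004

0.210, 0.663, 0.123, 0.004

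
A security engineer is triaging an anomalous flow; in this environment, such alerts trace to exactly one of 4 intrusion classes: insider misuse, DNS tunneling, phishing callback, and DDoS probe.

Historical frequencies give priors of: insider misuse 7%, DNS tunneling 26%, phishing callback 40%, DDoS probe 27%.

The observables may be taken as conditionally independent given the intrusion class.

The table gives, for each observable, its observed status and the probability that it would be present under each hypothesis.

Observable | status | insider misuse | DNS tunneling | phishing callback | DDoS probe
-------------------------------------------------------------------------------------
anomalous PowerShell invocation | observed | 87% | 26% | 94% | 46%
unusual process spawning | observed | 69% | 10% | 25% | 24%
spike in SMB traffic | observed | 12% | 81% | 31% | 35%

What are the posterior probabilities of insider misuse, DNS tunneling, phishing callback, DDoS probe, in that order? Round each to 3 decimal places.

Multiply each prior by the joint likelihood of the observable pattern:
  insider misuse: 0.07 × 0.87 × 0.69 × 0.12 = 0.0050425
  DNS tunneling: 0.26 × 0.26 × 0.10 × 0.81 = 0.0054756
  phishing callback: 0.40 × 0.94 × 0.25 × 0.31 = 0.02914
  DDoS probe: 0.27 × 0.46 × 0.24 × 0.35 = 0.010433
Marginal likelihood of the evidence = 0.050091.
P(insider misuse | evidence) = 0.0050425 / 0.050091 ≈ 0.101
P(DNS tunneling | evidence) = 0.0054756 / 0.050091 ≈ 0.109
P(phishing callback | evidence) = 0.02914 / 0.050091 ≈ 0.582
P(DDoS probe | evidence) = 0.010433 / 0.050091 ≈ 0.208

0.101, 0.109, 0.582, 0.208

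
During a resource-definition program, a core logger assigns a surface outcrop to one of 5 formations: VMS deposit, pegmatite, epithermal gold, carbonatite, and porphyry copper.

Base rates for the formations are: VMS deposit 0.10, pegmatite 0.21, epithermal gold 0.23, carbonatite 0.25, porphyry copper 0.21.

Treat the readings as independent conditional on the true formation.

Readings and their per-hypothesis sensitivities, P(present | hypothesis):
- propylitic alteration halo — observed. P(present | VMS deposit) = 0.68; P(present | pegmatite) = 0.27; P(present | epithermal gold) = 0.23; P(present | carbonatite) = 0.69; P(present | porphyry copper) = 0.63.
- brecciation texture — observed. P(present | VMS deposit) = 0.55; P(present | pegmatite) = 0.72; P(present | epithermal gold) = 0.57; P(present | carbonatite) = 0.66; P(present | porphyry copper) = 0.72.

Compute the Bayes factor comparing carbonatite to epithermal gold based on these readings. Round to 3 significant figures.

Take the product of per-reading likelihoods under each hypothesis, then divide.
  carbonatite: 0.69 × 0.66 = 0.4554
  epithermal gold: 0.23 × 0.57 = 0.1311
Bayes factor = 0.4554 / 0.1311 ≈ 3.47

3.47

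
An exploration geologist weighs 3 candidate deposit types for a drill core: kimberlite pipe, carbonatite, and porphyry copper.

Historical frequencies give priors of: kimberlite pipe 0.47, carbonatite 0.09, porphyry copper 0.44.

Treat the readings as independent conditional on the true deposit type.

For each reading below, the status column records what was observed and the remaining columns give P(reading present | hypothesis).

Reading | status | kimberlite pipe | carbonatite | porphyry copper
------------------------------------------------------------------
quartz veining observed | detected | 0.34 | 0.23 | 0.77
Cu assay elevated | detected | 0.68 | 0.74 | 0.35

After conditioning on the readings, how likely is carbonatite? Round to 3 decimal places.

By Bayes' rule with conditional independence, the unnormalized weight for each hypothesis is prior × ∏ likelihoods:
  kimberlite pipe: 0.47 × 0.34 × 0.68 = 0.10866
  carbonatite: 0.09 × 0.23 × 0.74 = 0.015318
  porphyry copper: 0.44 × 0.77 × 0.35 = 0.11858
The unnormalized weights sum to 0.24256.
P(carbonatite | evidence) = 0.015318 / 0.24256 ≈ 0.063.

0.063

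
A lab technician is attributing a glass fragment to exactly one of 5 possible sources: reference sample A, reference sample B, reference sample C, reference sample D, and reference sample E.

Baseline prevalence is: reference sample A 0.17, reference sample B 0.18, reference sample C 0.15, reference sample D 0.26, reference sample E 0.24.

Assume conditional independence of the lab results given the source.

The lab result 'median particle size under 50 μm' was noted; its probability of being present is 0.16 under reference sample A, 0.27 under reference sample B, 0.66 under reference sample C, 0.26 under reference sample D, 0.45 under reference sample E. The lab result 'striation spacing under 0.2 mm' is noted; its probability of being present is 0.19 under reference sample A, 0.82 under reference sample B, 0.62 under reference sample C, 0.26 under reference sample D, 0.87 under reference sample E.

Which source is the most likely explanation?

By Bayes' rule with conditional independence, the unnormalized weight for each hypothesis is prior × ∏ likelihoods:
  reference sample A: 0.17 × 0.16 × 0.19 = 0.005168
  reference sample B: 0.18 × 0.27 × 0.82 = 0.039852
  reference sample C: 0.15 × 0.66 × 0.62 = 0.06138
  reference sample D: 0.26 × 0.26 × 0.26 = 0.017576
  reference sample E: 0.24 × 0.45 × 0.87 = 0.09396
Normalizing constant Z = 0.005168 + 0.039852 + 0.06138 + 0.017576 + 0.09396 = 0.21794.
P(reference sample A | evidence) ≈ 0.005168 / 0.21794 ≈ 0.024
P(reference sample B | evidence) ≈ 0.039852 / 0.21794 ≈ 0.183
P(reference sample C | evidence) ≈ 0.06138 / 0.21794 ≈ 0.282
P(reference sample D | evidence) ≈ 0.017576 / 0.21794 ≈ 0.081
P(reference sample E | evidence) ≈ 0.09396 / 0.21794 ≈ 0.431
The largest is 0.431, so reference sample E is most probable.

reference sample E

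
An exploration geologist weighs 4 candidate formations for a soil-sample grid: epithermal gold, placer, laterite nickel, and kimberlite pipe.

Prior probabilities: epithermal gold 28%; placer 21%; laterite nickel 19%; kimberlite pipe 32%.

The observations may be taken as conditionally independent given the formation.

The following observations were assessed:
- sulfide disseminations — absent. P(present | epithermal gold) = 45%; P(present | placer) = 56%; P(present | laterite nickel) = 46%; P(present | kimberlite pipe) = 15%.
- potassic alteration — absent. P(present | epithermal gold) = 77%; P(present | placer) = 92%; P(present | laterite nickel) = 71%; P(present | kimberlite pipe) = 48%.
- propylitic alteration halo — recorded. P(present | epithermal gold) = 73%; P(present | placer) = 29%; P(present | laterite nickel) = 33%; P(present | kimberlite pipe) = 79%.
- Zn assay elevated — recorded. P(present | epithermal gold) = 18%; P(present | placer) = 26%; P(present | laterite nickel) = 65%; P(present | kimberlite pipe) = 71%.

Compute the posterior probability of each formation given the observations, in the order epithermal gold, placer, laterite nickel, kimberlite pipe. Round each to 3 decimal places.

0.051, 0.006, 0.070, 0.872

For each hypothesis, the unnormalized posterior weight is prior × product of the observation likelihoods (using 1 − P(present | H) for each absent observation):
  epithermal gold: 0.28 × (1 − 0.45) × (1 − 0.77) × 0.73 × 0.18 = 0.0046542
  placer: 0.21 × (1 − 0.56) × (1 − 0.92) × 0.29 × 0.26 = 0.00055736
  laterite nickel: 0.19 × (1 − 0.46) × (1 − 0.71) × 0.33 × 0.65 = 0.0063822
  kimberlite pipe: 0.32 × (1 − 0.15) × (1 − 0.48) × 0.79 × 0.71 = 0.079334
Normalizing constant Z = 0.0046542 + 0.00055736 + 0.0063822 + 0.079334 = 0.090927.
P(epithermal gold | evidence) = 0.0046542 / 0.090927 ≈ 0.051
P(placer | evidence) = 0.00055736 / 0.090927 ≈ 0.006
P(laterite nickel | evidence) = 0.0063822 / 0.090927 ≈ 0.070
P(kimberlite pipe | evidence) = 0.079334 / 0.090927 ≈ 0.872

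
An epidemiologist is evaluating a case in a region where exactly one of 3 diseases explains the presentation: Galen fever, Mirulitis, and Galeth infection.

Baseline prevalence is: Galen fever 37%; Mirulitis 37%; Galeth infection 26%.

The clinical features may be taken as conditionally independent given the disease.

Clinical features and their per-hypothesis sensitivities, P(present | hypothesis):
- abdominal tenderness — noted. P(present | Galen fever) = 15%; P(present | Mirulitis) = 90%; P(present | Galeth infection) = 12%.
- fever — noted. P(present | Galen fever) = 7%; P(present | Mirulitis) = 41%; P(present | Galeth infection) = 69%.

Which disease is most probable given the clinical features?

Mirulitis

Multiply each prior by the joint likelihood of the clinical feature pattern:
  Galen fever: 0.37 × 0.15 × 0.07 = 0.003885
  Mirulitis: 0.37 × 0.90 × 0.41 = 0.13653
  Galeth infection: 0.26 × 0.12 × 0.69 = 0.021528
The unnormalized weights sum to 0.16194.
P(Galen fever | evidence) ≈ 0.003885 / 0.16194 ≈ 0.024
P(Mirulitis | evidence) ≈ 0.13653 / 0.16194 ≈ 0.843
P(Galeth infection | evidence) ≈ 0.021528 / 0.16194 ≈ 0.133
The largest is 0.843, so Mirulitis is most probable.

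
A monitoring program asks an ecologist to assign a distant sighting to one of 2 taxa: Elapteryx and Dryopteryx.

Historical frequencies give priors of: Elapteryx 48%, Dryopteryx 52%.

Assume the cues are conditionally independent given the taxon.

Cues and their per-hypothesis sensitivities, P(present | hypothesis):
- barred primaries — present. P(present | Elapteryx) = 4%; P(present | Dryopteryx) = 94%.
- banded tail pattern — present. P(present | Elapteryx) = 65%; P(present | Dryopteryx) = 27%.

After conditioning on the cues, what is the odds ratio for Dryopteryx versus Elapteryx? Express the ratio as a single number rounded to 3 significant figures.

10.6

Posterior odds equal prior odds times the likelihood ratio; only the two competing hypotheses matter.
  Dryopteryx: 0.52 × 0.94 × 0.27 = 0.13198
  Elapteryx: 0.48 × 0.04 × 0.65 = 0.01248
Odds(Dryopteryx : Elapteryx) = 0.13198 / 0.01248 ≈ 10.6.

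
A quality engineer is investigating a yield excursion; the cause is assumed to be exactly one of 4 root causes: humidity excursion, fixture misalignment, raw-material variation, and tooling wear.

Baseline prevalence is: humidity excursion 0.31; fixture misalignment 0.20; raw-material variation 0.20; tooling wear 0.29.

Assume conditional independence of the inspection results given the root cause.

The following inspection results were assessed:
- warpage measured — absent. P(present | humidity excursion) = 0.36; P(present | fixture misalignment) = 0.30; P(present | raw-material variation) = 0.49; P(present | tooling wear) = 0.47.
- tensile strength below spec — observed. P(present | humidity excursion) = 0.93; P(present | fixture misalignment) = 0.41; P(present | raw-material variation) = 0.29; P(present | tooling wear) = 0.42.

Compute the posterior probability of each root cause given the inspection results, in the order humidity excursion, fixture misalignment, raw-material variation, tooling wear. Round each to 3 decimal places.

For each hypothesis, the unnormalized posterior weight is prior × product of the inspection result likelihoods (using 1 − P(present | H) for each absent inspection result):
  humidity excursion: 0.31 × (1 − 0.36) × 0.93 = 0.18451
  fixture misalignment: 0.20 × (1 − 0.30) × 0.41 = 0.0574
  raw-material variation: 0.20 × (1 − 0.49) × 0.29 = 0.02958
  tooling wear: 0.29 × (1 − 0.47) × 0.42 = 0.064554
Marginal likelihood of the evidence = 0.33605.
P(humidity excursion | evidence) = 0.18451 / 0.33605 ≈ 0.549
P(fixture misalignment | evidence) = 0.0574 / 0.33605 ≈ 0.171
P(raw-material variation | evidence) = 0.02958 / 0.33605 ≈ 0.088
P(tooling wear | evidence) = 0.064554 / 0.33605 ≈ 0.192

0.549, 0.171, 0.088, 0.192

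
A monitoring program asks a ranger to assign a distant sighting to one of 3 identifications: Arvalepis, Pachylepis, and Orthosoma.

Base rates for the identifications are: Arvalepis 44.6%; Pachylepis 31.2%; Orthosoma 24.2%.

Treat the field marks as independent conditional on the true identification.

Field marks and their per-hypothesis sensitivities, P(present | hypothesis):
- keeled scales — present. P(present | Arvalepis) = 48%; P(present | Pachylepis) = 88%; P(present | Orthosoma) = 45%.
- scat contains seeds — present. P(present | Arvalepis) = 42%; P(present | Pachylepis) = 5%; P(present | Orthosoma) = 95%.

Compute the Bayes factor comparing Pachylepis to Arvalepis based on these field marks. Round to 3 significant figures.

0.218

Take the product of per-field mark likelihoods under each hypothesis, then divide.
  Pachylepis: 0.88 × 0.05 = 0.044
  Arvalepis: 0.48 × 0.42 = 0.2016
Bayes factor = 0.044 / 0.2016 ≈ 0.218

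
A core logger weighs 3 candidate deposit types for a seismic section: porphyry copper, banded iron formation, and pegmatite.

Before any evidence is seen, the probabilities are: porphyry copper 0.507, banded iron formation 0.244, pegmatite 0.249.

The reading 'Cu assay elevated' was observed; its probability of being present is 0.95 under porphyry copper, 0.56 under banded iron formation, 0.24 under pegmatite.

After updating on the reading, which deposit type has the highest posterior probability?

porphyry copper

Multiply each prior by the likelihood of the reading:
  porphyry copper: 0.507 × 0.95 = 0.48165
  banded iron formation: 0.244 × 0.56 = 0.13664
  pegmatite: 0.249 × 0.24 = 0.05976
Normalizing constant Z = 0.48165 + 0.13664 + 0.05976 = 0.67805.
P(porphyry copper | evidence) ≈ 0.48165 / 0.67805 ≈ 0.710
P(banded iron formation | evidence) ≈ 0.13664 / 0.67805 ≈ 0.202
P(pegmatite | evidence) ≈ 0.05976 / 0.67805 ≈ 0.088
The largest is 0.710, so porphyry copper is most probable.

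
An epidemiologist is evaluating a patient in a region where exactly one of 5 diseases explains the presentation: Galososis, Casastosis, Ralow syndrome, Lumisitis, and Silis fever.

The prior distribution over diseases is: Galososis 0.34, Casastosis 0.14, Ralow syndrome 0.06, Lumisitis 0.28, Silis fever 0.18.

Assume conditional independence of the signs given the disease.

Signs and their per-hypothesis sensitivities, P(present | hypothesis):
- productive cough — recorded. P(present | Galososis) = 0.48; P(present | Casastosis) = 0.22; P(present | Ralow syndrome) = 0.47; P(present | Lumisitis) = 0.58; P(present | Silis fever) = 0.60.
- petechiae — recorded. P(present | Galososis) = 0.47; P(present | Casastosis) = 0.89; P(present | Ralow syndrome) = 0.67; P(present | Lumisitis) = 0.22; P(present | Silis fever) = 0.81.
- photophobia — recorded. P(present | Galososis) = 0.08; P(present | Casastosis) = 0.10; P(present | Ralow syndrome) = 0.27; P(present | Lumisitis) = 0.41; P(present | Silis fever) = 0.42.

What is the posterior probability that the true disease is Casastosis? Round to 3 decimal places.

0.042

Multiply each prior by the joint likelihood of the sign pattern:
  Galososis: 0.34 × 0.48 × 0.47 × 0.08 = 0.0061363
  Casastosis: 0.14 × 0.22 × 0.89 × 0.10 = 0.0027412
  Ralow syndrome: 0.06 × 0.47 × 0.67 × 0.27 = 0.0051014
  Lumisitis: 0.28 × 0.58 × 0.22 × 0.41 = 0.014648
  Silis fever: 0.18 × 0.60 × 0.81 × 0.42 = 0.036742
Marginal likelihood of the evidence = 0.065369.
P(Casastosis | evidence) = 0.0027412 / 0.065369 ≈ 0.042.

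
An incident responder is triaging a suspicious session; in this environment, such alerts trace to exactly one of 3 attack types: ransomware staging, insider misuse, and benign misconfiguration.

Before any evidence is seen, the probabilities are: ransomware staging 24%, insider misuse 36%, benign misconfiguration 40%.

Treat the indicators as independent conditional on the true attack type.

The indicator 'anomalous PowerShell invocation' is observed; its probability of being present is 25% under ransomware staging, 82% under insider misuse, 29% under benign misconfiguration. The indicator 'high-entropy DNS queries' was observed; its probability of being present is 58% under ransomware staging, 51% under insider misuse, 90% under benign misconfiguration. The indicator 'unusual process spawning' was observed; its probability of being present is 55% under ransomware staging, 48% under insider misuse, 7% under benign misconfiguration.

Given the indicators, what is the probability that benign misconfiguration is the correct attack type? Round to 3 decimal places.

0.074

Multiply each prior by the joint likelihood of the indicator pattern:
  ransomware staging: 0.24 × 0.25 × 0.58 × 0.55 = 0.01914
  insider misuse: 0.36 × 0.82 × 0.51 × 0.48 = 0.072265
  benign misconfiguration: 0.40 × 0.29 × 0.90 × 0.07 = 0.007308
The unnormalized weights sum to 0.098713.
P(benign misconfiguration | evidence) = 0.007308 / 0.098713 ≈ 0.074.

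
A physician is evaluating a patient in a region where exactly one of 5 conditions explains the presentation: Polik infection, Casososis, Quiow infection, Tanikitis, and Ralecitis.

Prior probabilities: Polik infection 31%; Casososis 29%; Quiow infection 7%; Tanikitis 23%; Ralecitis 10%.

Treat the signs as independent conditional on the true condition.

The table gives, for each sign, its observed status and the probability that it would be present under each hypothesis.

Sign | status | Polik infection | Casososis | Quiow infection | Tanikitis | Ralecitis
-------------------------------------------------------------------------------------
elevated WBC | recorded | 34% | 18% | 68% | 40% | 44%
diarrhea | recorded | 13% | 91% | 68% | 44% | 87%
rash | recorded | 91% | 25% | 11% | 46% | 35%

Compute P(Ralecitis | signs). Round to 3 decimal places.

0.224

By Bayes' rule with conditional independence, the unnormalized weight for each hypothesis is prior × ∏ likelihoods:
  Polik infection: 0.31 × 0.34 × 0.13 × 0.91 = 0.012469
  Casososis: 0.29 × 0.18 × 0.91 × 0.25 = 0.011875
  Quiow infection: 0.07 × 0.68 × 0.68 × 0.11 = 0.0035605
  Tanikitis: 0.23 × 0.40 × 0.44 × 0.46 = 0.018621
  Ralecitis: 0.10 × 0.44 × 0.87 × 0.35 = 0.013398
Marginal likelihood of the evidence = 0.059924.
P(Ralecitis | evidence) = 0.013398 / 0.059924 ≈ 0.224.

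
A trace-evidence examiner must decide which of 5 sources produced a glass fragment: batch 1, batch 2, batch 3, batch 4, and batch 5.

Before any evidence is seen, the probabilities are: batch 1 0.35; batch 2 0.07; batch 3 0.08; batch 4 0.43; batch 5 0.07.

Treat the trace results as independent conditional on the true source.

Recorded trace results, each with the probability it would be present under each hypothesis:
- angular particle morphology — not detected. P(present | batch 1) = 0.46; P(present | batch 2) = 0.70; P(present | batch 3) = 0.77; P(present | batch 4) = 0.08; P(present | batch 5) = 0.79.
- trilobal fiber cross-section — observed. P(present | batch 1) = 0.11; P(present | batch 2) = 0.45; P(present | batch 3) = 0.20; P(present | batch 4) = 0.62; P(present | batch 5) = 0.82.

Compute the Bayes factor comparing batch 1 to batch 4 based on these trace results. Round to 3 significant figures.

0.104

Joint likelihood of the trace result pattern under each hypothesis (using 1 − P(present | H) for each absent trace result):
  batch 1: (1 − 0.46) × 0.11 = 0.0594
  batch 4: (1 − 0.08) × 0.62 = 0.5704
Bayes factor = 0.0594 / 0.5704 ≈ 0.104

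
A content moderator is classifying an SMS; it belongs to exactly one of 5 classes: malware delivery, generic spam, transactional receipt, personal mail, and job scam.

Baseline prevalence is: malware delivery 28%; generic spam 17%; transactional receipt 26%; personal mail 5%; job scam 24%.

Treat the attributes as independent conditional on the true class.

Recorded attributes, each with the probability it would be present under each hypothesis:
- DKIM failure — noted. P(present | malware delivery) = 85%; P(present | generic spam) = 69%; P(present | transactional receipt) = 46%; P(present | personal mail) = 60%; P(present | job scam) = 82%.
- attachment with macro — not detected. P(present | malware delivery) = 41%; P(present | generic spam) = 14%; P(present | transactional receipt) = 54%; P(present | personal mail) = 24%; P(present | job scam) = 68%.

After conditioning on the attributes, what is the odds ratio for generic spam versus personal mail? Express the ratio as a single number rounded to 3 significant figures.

Unnormalized posterior weight (prior times the attribute likelihoods) for each of the two hypotheses (using 1 − P(present | H) for each absent attribute):
  generic spam: 0.17 × 0.69 × (1 − 0.14) = 0.10088
  personal mail: 0.05 × 0.60 × (1 − 0.24) = 0.0228
Posterior odds = 0.10088 / 0.0228 ≈ 4.42.

4.42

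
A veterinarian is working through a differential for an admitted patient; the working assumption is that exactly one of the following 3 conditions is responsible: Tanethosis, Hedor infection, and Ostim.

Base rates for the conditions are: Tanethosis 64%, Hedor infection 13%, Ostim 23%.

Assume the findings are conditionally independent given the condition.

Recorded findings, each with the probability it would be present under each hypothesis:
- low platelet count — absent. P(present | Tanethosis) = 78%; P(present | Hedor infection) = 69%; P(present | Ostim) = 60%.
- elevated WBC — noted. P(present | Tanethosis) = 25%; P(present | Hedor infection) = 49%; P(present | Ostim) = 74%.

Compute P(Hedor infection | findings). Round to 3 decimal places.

For each hypothesis, the unnormalized posterior weight is prior × product of the finding likelihoods (using 1 − P(present | H) for each absent finding):
  Tanethosis: 0.64 × (1 − 0.78) × 0.25 = 0.0352
  Hedor infection: 0.13 × (1 − 0.69) × 0.49 = 0.019747
  Ostim: 0.23 × (1 − 0.60) × 0.74 = 0.06808
The unnormalized weights sum to 0.12303.
P(Hedor infection | evidence) = 0.019747 / 0.12303 ≈ 0.161.

0.161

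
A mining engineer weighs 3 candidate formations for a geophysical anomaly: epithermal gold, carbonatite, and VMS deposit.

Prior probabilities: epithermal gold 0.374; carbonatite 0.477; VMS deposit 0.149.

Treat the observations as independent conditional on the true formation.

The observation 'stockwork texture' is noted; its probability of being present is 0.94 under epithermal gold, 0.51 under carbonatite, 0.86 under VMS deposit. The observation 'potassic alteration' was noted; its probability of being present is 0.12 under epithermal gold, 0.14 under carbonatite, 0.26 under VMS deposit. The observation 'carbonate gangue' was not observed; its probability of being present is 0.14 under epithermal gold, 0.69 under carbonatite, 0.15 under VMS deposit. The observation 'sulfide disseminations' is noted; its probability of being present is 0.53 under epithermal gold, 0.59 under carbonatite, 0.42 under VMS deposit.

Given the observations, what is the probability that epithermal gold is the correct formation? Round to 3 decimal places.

0.515

For each hypothesis, the unnormalized posterior weight is prior × product of the observation likelihoods (using 1 − P(present | H) for each absent observation):
  epithermal gold: 0.374 × 0.94 × 0.12 × (1 − 0.14) × 0.53 = 0.019229
  carbonatite: 0.477 × 0.51 × 0.14 × (1 − 0.69) × 0.59 = 0.0062292
  VMS deposit: 0.149 × 0.86 × 0.26 × (1 − 0.15) × 0.42 = 0.011894
Normalizing constant Z = 0.019229 + 0.0062292 + 0.011894 = 0.037352.
P(epithermal gold | evidence) = 0.019229 / 0.037352 ≈ 0.515.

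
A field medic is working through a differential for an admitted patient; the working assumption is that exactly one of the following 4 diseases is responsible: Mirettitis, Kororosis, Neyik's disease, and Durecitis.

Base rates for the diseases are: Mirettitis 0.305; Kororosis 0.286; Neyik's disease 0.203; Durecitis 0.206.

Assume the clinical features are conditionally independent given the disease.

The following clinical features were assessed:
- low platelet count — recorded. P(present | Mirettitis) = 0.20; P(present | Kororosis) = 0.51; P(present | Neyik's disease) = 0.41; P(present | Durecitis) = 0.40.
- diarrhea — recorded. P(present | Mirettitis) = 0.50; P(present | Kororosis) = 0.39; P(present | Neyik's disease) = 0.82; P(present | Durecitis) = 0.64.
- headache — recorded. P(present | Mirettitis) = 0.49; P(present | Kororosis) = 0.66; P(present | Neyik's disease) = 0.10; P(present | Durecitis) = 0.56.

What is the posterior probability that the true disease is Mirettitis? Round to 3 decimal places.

0.168

Multiply each prior by the joint likelihood of the clinical feature pattern:
  Mirettitis: 0.305 × 0.20 × 0.50 × 0.49 = 0.014945
  Kororosis: 0.286 × 0.51 × 0.39 × 0.66 = 0.037544
  Neyik's disease: 0.203 × 0.41 × 0.82 × 0.10 = 0.0068249
  Durecitis: 0.206 × 0.40 × 0.64 × 0.56 = 0.029532
Normalizing constant Z = 0.014945 + 0.037544 + 0.0068249 + 0.029532 = 0.088846.
P(Mirettitis | evidence) = 0.014945 / 0.088846 ≈ 0.168.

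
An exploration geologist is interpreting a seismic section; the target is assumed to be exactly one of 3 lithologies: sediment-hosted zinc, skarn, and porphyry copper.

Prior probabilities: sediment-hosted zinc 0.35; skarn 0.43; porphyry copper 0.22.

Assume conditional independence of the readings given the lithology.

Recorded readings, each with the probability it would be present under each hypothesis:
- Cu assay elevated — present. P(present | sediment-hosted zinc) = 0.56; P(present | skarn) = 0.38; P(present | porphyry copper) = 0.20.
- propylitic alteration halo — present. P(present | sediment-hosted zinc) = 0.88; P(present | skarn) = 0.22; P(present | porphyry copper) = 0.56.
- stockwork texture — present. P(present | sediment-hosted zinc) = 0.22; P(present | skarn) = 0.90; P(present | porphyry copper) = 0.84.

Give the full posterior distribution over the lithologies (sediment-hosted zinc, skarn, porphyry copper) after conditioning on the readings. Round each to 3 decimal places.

Multiply each prior by the joint likelihood of the reading pattern:
  sediment-hosted zinc: 0.35 × 0.56 × 0.88 × 0.22 = 0.037946
  skarn: 0.43 × 0.38 × 0.22 × 0.90 = 0.032353
  porphyry copper: 0.22 × 0.20 × 0.56 × 0.84 = 0.020698
Normalizing constant Z = 0.037946 + 0.032353 + 0.020698 = 0.090996.
P(sediment-hosted zinc | evidence) = 0.037946 / 0.090996 ≈ 0.417
P(skarn | evidence) = 0.032353 / 0.090996 ≈ 0.356
P(porphyry copper | evidence) = 0.020698 / 0.090996 ≈ 0.227

0.417, 0.356, 0.227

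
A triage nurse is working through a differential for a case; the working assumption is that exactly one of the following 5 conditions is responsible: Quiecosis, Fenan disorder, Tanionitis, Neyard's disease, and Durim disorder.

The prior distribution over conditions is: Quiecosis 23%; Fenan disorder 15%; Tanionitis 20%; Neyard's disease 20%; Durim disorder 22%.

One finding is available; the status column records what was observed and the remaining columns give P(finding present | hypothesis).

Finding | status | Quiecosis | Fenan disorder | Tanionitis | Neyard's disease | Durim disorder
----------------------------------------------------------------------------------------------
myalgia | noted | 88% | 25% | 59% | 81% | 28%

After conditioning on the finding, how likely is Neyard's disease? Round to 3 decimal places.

0.279

For each hypothesis, the unnormalized posterior weight is prior × likelihood:
  Quiecosis: 0.23 × 0.88 = 0.2024
  Fenan disorder: 0.15 × 0.25 = 0.0375
  Tanionitis: 0.20 × 0.59 = 0.118
  Neyard's disease: 0.20 × 0.81 = 0.162
  Durim disorder: 0.22 × 0.28 = 0.0616
The unnormalized weights sum to 0.5815.
P(Neyard's disease | evidence) = 0.162 / 0.5815 ≈ 0.279.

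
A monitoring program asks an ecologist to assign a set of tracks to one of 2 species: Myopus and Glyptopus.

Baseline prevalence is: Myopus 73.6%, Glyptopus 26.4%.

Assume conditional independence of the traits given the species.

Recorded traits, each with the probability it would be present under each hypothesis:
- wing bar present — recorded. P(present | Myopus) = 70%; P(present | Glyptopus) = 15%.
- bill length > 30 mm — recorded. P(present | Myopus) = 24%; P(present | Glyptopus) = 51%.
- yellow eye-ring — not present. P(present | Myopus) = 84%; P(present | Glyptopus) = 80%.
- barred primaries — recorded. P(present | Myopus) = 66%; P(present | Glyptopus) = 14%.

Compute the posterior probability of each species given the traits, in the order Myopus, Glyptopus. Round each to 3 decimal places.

By Bayes' rule with conditional independence, the unnormalized weight for each hypothesis is prior × ∏ likelihoods (using 1 − P(present | H) for each absent trait):
  Myopus: 0.736 × 0.70 × 0.24 × (1 − 0.84) × 0.66 = 0.013057
  Glyptopus: 0.264 × 0.15 × 0.51 × (1 − 0.80) × 0.14 = 0.00056549
The unnormalized weights sum to 0.013623.
P(Myopus | evidence) = 0.013057 / 0.013623 ≈ 0.958
P(Glyptopus | evidence) = 0.00056549 / 0.013623 ≈ 0.042

0.958, 0.042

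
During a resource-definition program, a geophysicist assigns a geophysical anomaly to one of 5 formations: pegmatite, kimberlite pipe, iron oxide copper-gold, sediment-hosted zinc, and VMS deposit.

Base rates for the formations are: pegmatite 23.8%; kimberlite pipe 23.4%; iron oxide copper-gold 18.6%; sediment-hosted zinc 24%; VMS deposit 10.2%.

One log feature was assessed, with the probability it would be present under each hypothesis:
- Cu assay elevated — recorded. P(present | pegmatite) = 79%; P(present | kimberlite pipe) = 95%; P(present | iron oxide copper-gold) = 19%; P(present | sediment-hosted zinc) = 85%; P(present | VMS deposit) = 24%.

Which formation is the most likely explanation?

By Bayes' rule, the unnormalized weight for each hypothesis is prior × likelihood:
  pegmatite: 0.238 × 0.79 = 0.18802
  kimberlite pipe: 0.234 × 0.95 = 0.2223
  iron oxide copper-gold: 0.186 × 0.19 = 0.03534
  sediment-hosted zinc: 0.240 × 0.85 = 0.204
  VMS deposit: 0.102 × 0.24 = 0.02448
Marginal likelihood of the evidence = 0.67414.
P(pegmatite | evidence) ≈ 0.18802 / 0.67414 ≈ 0.279
P(kimberlite pipe | evidence) ≈ 0.2223 / 0.67414 ≈ 0.330
P(iron oxide copper-gold | evidence) ≈ 0.03534 / 0.67414 ≈ 0.052
P(sediment-hosted zinc | evidence) ≈ 0.204 / 0.67414 ≈ 0.303
P(VMS deposit | evidence) ≈ 0.02448 / 0.67414 ≈ 0.036
The largest is 0.330, so kimberlite pipe is most probable.

kimberlite pipe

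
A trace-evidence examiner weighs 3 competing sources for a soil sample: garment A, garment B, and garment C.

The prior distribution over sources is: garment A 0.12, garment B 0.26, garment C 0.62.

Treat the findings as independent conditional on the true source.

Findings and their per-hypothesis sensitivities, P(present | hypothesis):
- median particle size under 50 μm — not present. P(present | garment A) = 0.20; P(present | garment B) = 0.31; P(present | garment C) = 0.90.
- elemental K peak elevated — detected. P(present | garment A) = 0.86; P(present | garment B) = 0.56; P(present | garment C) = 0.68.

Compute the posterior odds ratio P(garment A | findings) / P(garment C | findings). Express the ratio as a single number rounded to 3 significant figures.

1.96

Unnormalized posterior weight (prior times the finding likelihoods) for each of the two hypotheses (using 1 − P(present | H) for each absent finding):
  garment A: 0.12 × (1 − 0.20) × 0.86 = 0.08256
  garment C: 0.62 × (1 − 0.90) × 0.68 = 0.04216
Odds(garment A : garment C) = 0.08256 / 0.04216 ≈ 1.96.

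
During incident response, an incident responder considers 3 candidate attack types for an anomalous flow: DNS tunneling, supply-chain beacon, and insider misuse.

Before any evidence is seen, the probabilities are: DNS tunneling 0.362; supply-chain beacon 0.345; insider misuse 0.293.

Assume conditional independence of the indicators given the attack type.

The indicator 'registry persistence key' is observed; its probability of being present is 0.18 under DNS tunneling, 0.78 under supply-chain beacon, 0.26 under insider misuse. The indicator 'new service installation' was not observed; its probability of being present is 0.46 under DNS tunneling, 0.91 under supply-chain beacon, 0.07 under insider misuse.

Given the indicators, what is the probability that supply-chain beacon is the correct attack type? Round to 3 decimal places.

Multiply each prior by the joint likelihood of the indicator pattern (using 1 − P(present | H) for each absent indicator):
  DNS tunneling: 0.362 × 0.18 × (1 − 0.46) = 0.035186
  supply-chain beacon: 0.345 × 0.78 × (1 − 0.91) = 0.024219
  insider misuse: 0.293 × 0.26 × (1 − 0.07) = 0.070847
Marginal likelihood of the evidence = 0.13025.
P(supply-chain beacon | evidence) = 0.024219 / 0.13025 ≈ 0.186.

0.186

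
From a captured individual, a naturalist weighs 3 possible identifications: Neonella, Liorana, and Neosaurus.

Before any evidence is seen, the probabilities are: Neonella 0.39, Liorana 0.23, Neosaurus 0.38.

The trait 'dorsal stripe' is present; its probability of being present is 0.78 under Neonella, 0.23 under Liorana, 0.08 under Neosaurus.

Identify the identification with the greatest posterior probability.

For each hypothesis, the unnormalized posterior weight is prior × likelihood:
  Neonella: 0.39 × 0.78 = 0.3042
  Liorana: 0.23 × 0.23 = 0.0529
  Neosaurus: 0.38 × 0.08 = 0.0304
Normalizing constant Z = 0.3042 + 0.0529 + 0.0304 = 0.3875.
P(Neonella | evidence) ≈ 0.3042 / 0.3875 ≈ 0.785
P(Liorana | evidence) ≈ 0.0529 / 0.3875 ≈ 0.137
P(Neosaurus | evidence) ≈ 0.0304 / 0.3875 ≈ 0.078
The largest is 0.785, so Neonella is most probable.

Neonella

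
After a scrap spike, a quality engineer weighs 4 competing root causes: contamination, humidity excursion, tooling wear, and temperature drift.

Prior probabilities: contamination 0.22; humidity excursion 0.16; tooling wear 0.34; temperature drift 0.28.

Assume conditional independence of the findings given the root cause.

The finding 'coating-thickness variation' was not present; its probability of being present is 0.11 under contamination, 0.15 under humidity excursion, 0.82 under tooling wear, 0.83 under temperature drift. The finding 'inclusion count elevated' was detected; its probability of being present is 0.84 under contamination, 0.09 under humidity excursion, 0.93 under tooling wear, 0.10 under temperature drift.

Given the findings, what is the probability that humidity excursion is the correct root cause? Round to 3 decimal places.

Multiply each prior by the joint likelihood of the evidence pattern (using 1 − P(present | H) for each absent finding):
  contamination: 0.22 × (1 − 0.11) × 0.84 = 0.16447
  humidity excursion: 0.16 × (1 − 0.15) × 0.09 = 0.01224
  tooling wear: 0.34 × (1 − 0.82) × 0.93 = 0.056916
  temperature drift: 0.28 × (1 − 0.83) × 0.10 = 0.00476
Normalizing constant Z = 0.16447 + 0.01224 + 0.056916 + 0.00476 = 0.23839.
P(humidity excursion | evidence) = 0.01224 / 0.23839 ≈ 0.051.

0.051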